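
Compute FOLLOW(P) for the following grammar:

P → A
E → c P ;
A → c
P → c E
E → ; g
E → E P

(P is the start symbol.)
{ $, ';', 'c' }

To compute FOLLOW(P), find every occurrence of P on a right-hand side N → α P β: add FIRST(β) \ {ε}, and if β is empty or nullable also add FOLLOW(N). Iterate to a fixed point.

P is the start symbol, so $ ∈ FOLLOW(P).
In E → c P ;: P is followed by ';', add FIRST(';') \ {ε} = { ';' }
In E → E P: P is at the end, add FOLLOW(E)

The FOLLOW sets referred to above (computed the same way, to a fixed point):
  FOLLOW(E) = { $, ';', 'c' }

Taking the union: FOLLOW(P) = { $, ';', 'c' }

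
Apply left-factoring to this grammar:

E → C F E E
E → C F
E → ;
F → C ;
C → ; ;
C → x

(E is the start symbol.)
Left-factoring transforms A → αβ₁ | αβ₂ into A → αA' and A' → β₁ | β₂
(α is the longest common prefix among the alternatives). Repeat until
no nonterminal has two alternatives with a common prefix.

Round 1: E has alternatives sharing prefix 'C F'. Introduce E': E → C F E'
  Add: E' → E E
  Add: E' → ε

No remaining common prefixes — done.

Resulting grammar:
E → C F E'
E' → E E
E' → ε
E → ;
F → C ;
C → ; ;
C → x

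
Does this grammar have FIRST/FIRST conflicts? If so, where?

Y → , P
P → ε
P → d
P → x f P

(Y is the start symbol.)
No FIRST/FIRST conflicts.

Productions for P:
  P → ε: FIRST = { ε }
  P → d: FIRST = { 'd' }
  P → x f P: FIRST = { 'x' }
Y has only one production, so no FIRST/FIRST conflict is possible there.

All alternatives of each non-terminal have pairwise disjoint FIRST sets.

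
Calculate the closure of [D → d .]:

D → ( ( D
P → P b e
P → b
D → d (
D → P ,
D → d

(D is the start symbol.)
{ [D → d .] }

Start with: [D → d .]
The dot is at the end, so nothing is added.

CLOSURE = { [D → d .] }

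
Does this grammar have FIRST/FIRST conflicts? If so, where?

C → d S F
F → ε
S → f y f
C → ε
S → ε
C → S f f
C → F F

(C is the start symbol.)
Yes. C → ε / C → F F on { ε }

A FIRST/FIRST conflict occurs when two productions N → α and N → β for the same non-terminal have FIRST(α) ∩ FIRST(β) ≠ ∅ (with ε ∈ FIRST of a nullable right-hand side, so two nullable alternatives also conflict).

FIRST sets of the non-terminals at (or reachable through a nullable prefix from) the front of some alternative:
  FIRST(S) = { 'f', ε }
  FIRST(F) = { ε }

Productions for C:
  C → d S F: FIRST = { 'd' }
  C → ε: FIRST = { ε }
  C → S f f: FIRST = { 'f' }
  C → F F: FIRST = { ε }
Productions for S:
  S → f y f: FIRST = { 'f' }
  S → ε: FIRST = { ε }
F has only one production, so no FIRST/FIRST conflict is possible there.

Conflict for C: C → ε and C → F F
  Overlap: { ε }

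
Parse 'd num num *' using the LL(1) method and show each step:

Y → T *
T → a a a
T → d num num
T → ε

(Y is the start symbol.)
Stack is shown with the top on the left.

Stack          Input          Action
------------------------------------
Y $            d num num * $  output Y → T *
T * $          d num num * $  output T → d num num
d num num * $  d num num * $  match 'd'
num num * $    num num * $    match 'num'
num * $        num * $        match 'num'
* $            * $            match '*'
$              $              accept

The string is accepted.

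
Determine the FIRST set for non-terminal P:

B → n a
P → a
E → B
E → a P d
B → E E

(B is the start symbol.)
To compute FIRST(P), examine every production with P on the left-hand side, reading each right-hand side left to right until a non-nullable symbol is reached.

From P → a:
  - a is a terminal: add 'a' and stop

Collecting: FIRST(P) = { 'a' }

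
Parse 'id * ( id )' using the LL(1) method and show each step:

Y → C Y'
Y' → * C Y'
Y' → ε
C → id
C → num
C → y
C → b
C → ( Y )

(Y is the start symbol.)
LL(1) parsing maintains a stack (initially the start symbol over $) and the input. At each step: if the stack top is a terminal, match it against the current input token; if it is a non-terminal N, replace it with the RHS of M[N, lookahead] (the unique production whose predict set contains the lookahead).

Stack is shown with the top on the left.

Stack         Input          Action
-----------------------------------
Y $           id * ( id ) $  output Y → C Y'
C Y' $        id * ( id ) $  output C → id
id Y' $       id * ( id ) $  match 'id'
Y' $          * ( id ) $     output Y' → * C Y'
* C Y' $      * ( id ) $     match '*'
C Y' $        ( id ) $       output C → ( Y )
( Y ) Y' $    ( id ) $       match '('
Y ) Y' $      id ) $         output Y → C Y'
C Y' ) Y' $   id ) $         output C → id
id Y' ) Y' $  id ) $         match 'id'
Y' ) Y' $     ) $            output Y' → ε
) Y' $        ) $            match ')'
Y' $          $              output Y' → ε
$             $              accept

The string is accepted.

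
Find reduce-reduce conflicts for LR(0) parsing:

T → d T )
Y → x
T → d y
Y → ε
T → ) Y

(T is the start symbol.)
No reduce-reduce conflicts

Augment with T' → T and build the canonical LR(0) collection (I0 = CLOSURE({[T' → . T]}), then GOTO on every symbol after a dot until no new states appear). It has 9 states:
  I0: { [T → . ) Y], [T → . d T )], [T → . d y], [T' → . T] }  — shift
  I1: { [T → ) . Y], [Y → . x], [Y → .] }  — shift, reduce
  I2: { [T' → T .] }  — accept
  I3: { [T → . ) Y], [T → . d T )], [T → . d y], [T → d . T )], [T → d . y] }  — shift
  I4: { [T → d T . )] }  — shift
  I5: { [T → d y .] }  — reduce
  I6: { [T → d T ) .] }  — reduce
  I7: { [T → ) Y .] }  — reduce
  I8: { [Y → x .] }  — reduce

No state contains more than one complete item.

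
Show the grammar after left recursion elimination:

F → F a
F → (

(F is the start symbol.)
F → ( F'
F' → a F'
F' → ε

F is directly left-recursive. The standard transformation for
  A → A α₁ | ... | A α_m | β₁ | ... | β_n
is
  A  → β₁ A' | ... | β_n A'
  A' → α₁ A' | ... | α_m A' | ε

F → ( becomes F → ( F'
F → F a becomes F' → a F'
Add F' → ε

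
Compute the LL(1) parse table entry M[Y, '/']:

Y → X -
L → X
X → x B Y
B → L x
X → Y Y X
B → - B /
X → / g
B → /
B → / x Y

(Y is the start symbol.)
To find M[Y, '/'], we find productions for Y where '/' is in the predict set (PREDICT(N → α) = (FIRST(α) \ {ε}) ∪ (FOLLOW(N) if α ⇒* ε)).

Relevant sets:
  FIRST(X) = { '/', 'x' }

Y → X -: PREDICT = { '/', 'x' }
  '/' is in predict set, so this production goes in M[Y, '/']

M[Y, '/'] = Y → X -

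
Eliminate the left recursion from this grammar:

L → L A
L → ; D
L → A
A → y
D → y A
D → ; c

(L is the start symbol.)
L is directly left-recursive. The standard transformation for
  A → A α₁ | ... | A α_m | β₁ | ... | β_n
is
  A  → β₁ A' | ... | β_n A'
  A' → α₁ A' | ... | α_m A' | ε

L → ; D becomes L → ; D L'
L → A becomes L → A L'
L → L A becomes L' → A L'
Add L' → ε

Productions for other non-terminals are unchanged:
  A → y
  D → y A
  D → ; c

Resulting grammar:
L → ; D L'
L → A L'
L' → A L'
L' → ε
A → y
D → y A
D → ; c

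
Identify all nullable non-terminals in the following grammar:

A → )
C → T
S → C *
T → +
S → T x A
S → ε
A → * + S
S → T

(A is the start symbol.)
A non-terminal is nullable if it can derive ε (the empty string): either it has an ε-production, or it has a production whose right-hand side consists entirely of nullable non-terminals.

ε-productions: S → ε
So S is immediately nullable.
No further non-terminal can be added: every production for the remaining non-terminals contains a terminal or a non-nullable non-terminal.
Nullable = { 'S' }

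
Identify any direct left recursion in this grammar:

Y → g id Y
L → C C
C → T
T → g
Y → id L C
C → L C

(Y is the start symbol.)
No direct left recursion

Direct left recursion occurs when N → N α for some non-terminal N (the right-hand side begins with the left-hand side itself).

Y → g id Y: starts with g
L → C C: starts with C
C → T: starts with T
T → g: starts with g
Y → id L C: starts with id
C → L C: starts with L

No direct left recursion found.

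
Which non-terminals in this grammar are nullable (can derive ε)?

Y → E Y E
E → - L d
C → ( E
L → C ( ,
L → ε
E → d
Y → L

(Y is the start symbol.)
A non-terminal is nullable if it can derive ε (the empty string): either it has an ε-production, or it has a production whose right-hand side consists entirely of nullable non-terminals.

ε-productions: L → ε
So L is immediately nullable.
Y → L: every symbol on the right is nullable, so Y is nullable too.
No further non-terminal can be added: every production for the remaining non-terminals contains a terminal or a non-nullable non-terminal.
Nullable = { 'L', 'Y' }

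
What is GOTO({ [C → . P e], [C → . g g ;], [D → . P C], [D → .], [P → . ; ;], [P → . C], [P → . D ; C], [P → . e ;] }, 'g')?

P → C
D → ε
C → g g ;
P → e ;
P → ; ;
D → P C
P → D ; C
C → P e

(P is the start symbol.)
GOTO(I, 'g') = CLOSURE({ [A → αX.β] : [A → α.Xβ] ∈ I, X = 'g' })

Items with dot before 'g', with the dot advanced:
  [C → . g g ;] → [C → g . g ;]
Closure adds nothing (no advanced item has the dot before a non-terminal).

GOTO = { [C → g . g ;] }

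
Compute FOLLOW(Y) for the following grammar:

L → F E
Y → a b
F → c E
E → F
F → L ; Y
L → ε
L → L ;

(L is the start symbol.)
{ $, ';', 'c' }

To compute FOLLOW(Y), find every occurrence of Y on a right-hand side N → α Y β: add FIRST(β) \ {ε}, and if β is empty or nullable also add FOLLOW(N). Iterate to a fixed point.

In F → L ; Y: Y is at the end, add FOLLOW(F)

The FOLLOW sets referred to above (computed the same way, to a fixed point):
  FOLLOW(F) = { $, ';', 'c' }

Taking the union: FOLLOW(Y) = { $, ';', 'c' }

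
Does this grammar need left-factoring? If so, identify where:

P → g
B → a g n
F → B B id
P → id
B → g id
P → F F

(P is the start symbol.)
No, left-factoring is not needed

Left-factoring is needed when two productions for the same non-terminal
share a common prefix on the right-hand side.

Productions for P:
  P → g
  P → id
  P → F F
Productions for B:
  B → a g n
  B → g id

No common prefixes found.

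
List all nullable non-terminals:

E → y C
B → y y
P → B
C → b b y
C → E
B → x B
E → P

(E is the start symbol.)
None

A non-terminal is nullable if it can derive ε (the empty string): either it has an ε-production, or it has a production whose right-hand side consists entirely of nullable non-terminals.

There are no ε-productions, so no non-terminal can derive ε.
No non-terminals are nullable.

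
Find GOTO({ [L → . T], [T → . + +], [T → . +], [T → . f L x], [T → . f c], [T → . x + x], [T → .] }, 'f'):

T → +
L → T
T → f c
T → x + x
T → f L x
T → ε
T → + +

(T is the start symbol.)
GOTO(I, 'f') = CLOSURE({ [A → αX.β] : [A → α.Xβ] ∈ I, X = 'f' })

Items with dot before 'f', with the dot advanced:
  [T → . f L x] → [T → f . L x]
  [T → . f c] → [T → f . c]
Closure of the advanced items:
  [T → f . L x] has the dot before L: add [L → . T]
  [L → . T] has the dot before T: add [T → . +], [T → . f c], [T → . x + x], [T → . f L x], [T → .], [T → . + +]

GOTO = { [L → . T], [T → . + +], [T → . +], [T → . f L x], [T → . f c], [T → . x + x], [T → .], [T → f . L x], [T → f . c] }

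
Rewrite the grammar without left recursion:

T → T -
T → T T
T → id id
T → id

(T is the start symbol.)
T is directly left-recursive. The standard transformation for
  A → A α₁ | ... | A α_m | β₁ | ... | β_n
is
  A  → β₁ A' | ... | β_n A'
  A' → α₁ A' | ... | α_m A' | ε

T → id id becomes T → id id T'
T → id becomes T → id T'
T → T - becomes T' → - T'
T → T T becomes T' → T T'
Add T' → ε

Resulting grammar:
T → id id T'
T → id T'
T' → - T'
T' → T T'
T' → ε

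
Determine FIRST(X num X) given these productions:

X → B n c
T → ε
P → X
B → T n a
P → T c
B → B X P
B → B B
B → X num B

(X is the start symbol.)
FIRST sets of the non-terminals involved (from the grammar, by fixed-point iteration):
  FIRST(X) = { 'n' }

To compute FIRST(X num X), process the symbols left to right:
Symbol X is a non-terminal. Add FIRST(X) \ {ε} = { 'n' }
X is not nullable (ε ∉ FIRST(X)), so stop here.
FIRST(X num X) = { 'n' }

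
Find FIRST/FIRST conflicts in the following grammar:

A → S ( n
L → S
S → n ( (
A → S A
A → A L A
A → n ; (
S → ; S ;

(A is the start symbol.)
Yes. A → S '(' n / A → S A on { ';', 'n' }; A → S '(' n / A → A L A on { ';', 'n' }; A → S '(' n / A → n ';' '(' on { 'n' }; A → S A / A → A L A on { ';', 'n' }; A → S A / A → n ';' '(' on { 'n' }; A → A L A / A → n ';' '(' on { 'n' }

A FIRST/FIRST conflict occurs when two productions N → α and N → β for the same non-terminal have FIRST(α) ∩ FIRST(β) ≠ ∅ (with ε ∈ FIRST of a nullable right-hand side, so two nullable alternatives also conflict).

FIRST sets of the non-terminals at (or reachable through a nullable prefix from) the front of some alternative:
  FIRST(S) = { ';', 'n' }
  FIRST(A) = { ';', 'n' }

Productions for A:
  A → S ( n: FIRST = { ';', 'n' }
  A → S A: FIRST = { ';', 'n' }
  A → A L A: FIRST = { ';', 'n' }
  A → n ; (: FIRST = { 'n' }
Productions for S:
  S → n ( (: FIRST = { 'n' }
  S → ; S ;: FIRST = { ';' }
L has only one production, so no FIRST/FIRST conflict is possible there.

Conflict for A: A → S ( n and A → S A
  Overlap: { ';', 'n' }
Conflict for A: A → S ( n and A → A L A
  Overlap: { ';', 'n' }
Conflict for A: A → S ( n and A → n ; (
  Overlap: { 'n' }
Conflict for A: A → S A and A → A L A
  Overlap: { ';', 'n' }
Conflict for A: A → S A and A → n ; (
  Overlap: { 'n' }
Conflict for A: A → A L A and A → n ; (
  Overlap: { 'n' }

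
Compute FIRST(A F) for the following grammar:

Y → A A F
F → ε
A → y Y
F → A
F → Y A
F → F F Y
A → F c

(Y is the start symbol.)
{ 'c', 'y' }

FIRST sets of the non-terminals involved (from the grammar, by fixed-point iteration):
  FIRST(A) = { 'c', 'y' }

To compute FIRST(A F), process the symbols left to right:
Symbol A is a non-terminal. Add FIRST(A) \ {ε} = { 'c', 'y' }
A is not nullable (ε ∉ FIRST(A)), so stop here.
FIRST(A F) = { 'c', 'y' }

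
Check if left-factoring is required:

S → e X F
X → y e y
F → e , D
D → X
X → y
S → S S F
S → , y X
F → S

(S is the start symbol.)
Left-factoring is needed when two productions for the same non-terminal
share a common prefix on the right-hand side.

Productions for S:
  S → e X F
  S → S S F
  S → , y X
Productions for X:
  X → y e y
  X → y
Productions for F:
  F → e , D
  F → S

Found common prefix 'y' in productions for X

Answer: Yes, X has productions with common prefix 'y'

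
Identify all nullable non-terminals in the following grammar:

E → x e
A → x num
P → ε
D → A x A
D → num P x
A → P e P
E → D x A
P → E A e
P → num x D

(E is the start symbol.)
{ 'P' }

A non-terminal is nullable if it can derive ε (the empty string): either it has an ε-production, or it has a production whose right-hand side consists entirely of nullable non-terminals.

ε-productions: P → ε
So P is immediately nullable.
No further non-terminal can be added: every production for the remaining non-terminals contains a terminal or a non-nullable non-terminal.
Nullable = { 'P' }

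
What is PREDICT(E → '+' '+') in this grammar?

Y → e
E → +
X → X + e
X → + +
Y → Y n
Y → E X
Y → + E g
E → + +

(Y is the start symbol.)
PREDICT(E → '+' '+') = (FIRST(RHS) \ {ε}) ∪ (FOLLOW(E) if ε ∈ FIRST(RHS), i.e. RHS ⇒* ε)
FIRST('+' '+') = { '+' }
ε ∉ FIRST('+' '+'), so FOLLOW(E) is not added.
PREDICT(E → '+' '+') = { '+' }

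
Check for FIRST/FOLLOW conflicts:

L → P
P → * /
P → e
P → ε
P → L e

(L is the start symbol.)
Yes. P → e with FOLLOW(P) on { 'e' }; P → L e with FOLLOW(P) on { 'e' }

A FIRST/FOLLOW conflict occurs when a non-terminal N has a nullable alternative N → β (β ⇒* ε) and another alternative N → α with FIRST(α) ∩ FOLLOW(N) ≠ ∅: on such a lookahead the parser cannot decide between expanding α and letting N vanish via β.

Nullable non-terminals: L, P.
FIRST sets used below: FIRST(L) = { '*', 'e', ε }
L has a nullable alternative but only one production, so nothing to check.

P: nullable alternative(s) P → ε; FOLLOW(P) = { $, 'e' }
  P → * /: FIRST \ {ε} = { '*' } — disjoint from FOLLOW(P)
  P → e: FIRST \ {ε} = { 'e' } — overlaps FOLLOW(P) on { 'e' }: CONFLICT
  P → ε: FIRST \ {ε} = { } — this is the only nullable alternative, skip
  P → L e: FIRST \ {ε} = { '*', 'e' } — overlaps FOLLOW(P) on { 'e' }: CONFLICT

So the grammar has 2 FIRST/FOLLOW conflicts (marked CONFLICT above).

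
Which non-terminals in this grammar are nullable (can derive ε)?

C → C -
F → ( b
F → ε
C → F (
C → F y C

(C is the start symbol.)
{ 'F' }

ε-productions: F → ε
So F is immediately nullable.
No further non-terminal can be added: every production for the remaining non-terminals contains a terminal or a non-nullable non-terminal.
Nullable = { 'F' }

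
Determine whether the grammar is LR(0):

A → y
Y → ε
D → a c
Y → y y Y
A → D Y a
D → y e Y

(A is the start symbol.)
No. Shift-reduce conflict between [Y → .] and [Y → . y y Y]

Augment with A' → A and build the canonical LR(0) collection (I0 = CLOSURE({[A' → . A]}), then GOTO on every symbol after a dot until no new states appear). It has 13 states:
  I0: { [A → . D Y a], [A → . y], [A' → . A], [D → . a c], [D → . y e Y] }  — shift
  I1: { [A' → A .] }  — accept
  I2: { [A → D . Y a], [Y → . y y Y], [Y → .] }  — shift, reduce
  I3: { [D → a . c] }  — shift
  I4: { [A → y .], [D → y . e Y] }  — shift, reduce
  I5: { [D → y e . Y], [Y → . y y Y], [Y → .] }  — shift, reduce
  I6: { [D → y e Y .] }  — reduce
  I7: { [Y → y . y Y] }  — shift
  I8: { [Y → . y y Y], [Y → .], [Y → y y . Y] }  — shift, reduce
  I9: { [Y → y y Y .] }  — reduce
  I10: { [D → a c .] }  — reduce
  I11: { [A → D Y . a] }  — shift
  I12: { [A → D Y a .] }  — reduce

Conflict in state I2:
  Shift-reduce conflict between [Y → .] and [Y → . y y Y]
So the grammar is NOT LR(0).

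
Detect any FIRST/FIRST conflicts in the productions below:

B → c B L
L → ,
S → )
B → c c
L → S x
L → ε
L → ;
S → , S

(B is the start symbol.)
FIRST sets of the non-terminals at (or reachable through a nullable prefix from) the front of some alternative:
  FIRST(S) = { ')', ',' }

Productions for B:
  B → c B L: FIRST = { 'c' }
  B → c c: FIRST = { 'c' }
Productions for L:
  L → ,: FIRST = { ',' }
  L → S x: FIRST = { ')', ',' }
  L → ε: FIRST = { ε }
  L → ;: FIRST = { ';' }
Productions for S:
  S → ): FIRST = { ')' }
  S → , S: FIRST = { ',' }

Conflict for B: B → c B L and B → c c
  Overlap: { 'c' }
Conflict for L: L → , and L → S x
  Overlap: { ',' }

Answer: Yes. B → c B L / B → c c on { 'c' }; L → ',' / L → S x on { ',' }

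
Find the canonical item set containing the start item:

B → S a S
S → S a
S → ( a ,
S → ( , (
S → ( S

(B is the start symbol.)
{ [B → . S a S], [B' → . B], [S → . ( , (], [S → . ( S], [S → . ( a ,], [S → . S a] }

First, augment the grammar with B' → B
I₀ = CLOSURE({ [B' → . B] }):
  [B' → . B] has the dot before B: add [B → . S a S]
  [B → . S a S] has the dot before S: add [S → . S a], [S → . ( a ,], [S → . ( , (], [S → . ( S]
No further items can be added.

I₀ = { [B → . S a S], [B' → . B], [S → . ( , (], [S → . ( S], [S → . ( a ,], [S → . S a] }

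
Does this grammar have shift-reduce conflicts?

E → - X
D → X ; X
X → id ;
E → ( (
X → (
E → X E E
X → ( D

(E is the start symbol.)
Augment with E' → E and build the canonical LR(0) collection (I0 = CLOSURE({[E' → . E]}), then GOTO on every symbol after a dot until no new states appear). It has 16 states:
  I0: { [E → . ( (], [E → . - X], [E → . X E E], [E' → . E], [X → . ( D], [X → . (], [X → . id ;] }  — shift
  I1: { [D → . X ; X], [E → ( . (], [X → ( . D], [X → ( .], [X → . ( D], [X → . (], [X → . id ;] }  — shift, reduce
  I2: { [E → - . X], [X → . ( D], [X → . (], [X → . id ;] }  — shift
  I3: { [E' → E .] }  — accept
  I4: { [E → . ( (], [E → . - X], [E → . X E E], [E → X . E E], [X → . ( D], [X → . (], [X → . id ;] }  — shift
  I5: { [X → id . ;] }  — shift
  I6: { [X → id ; .] }  — reduce
  I7: { [E → . ( (], [E → . - X], [E → . X E E], [E → X E . E], [X → . ( D], [X → . (], [X → . id ;] }  — shift
  I8: { [E → X E E .] }  — reduce
  I9: { [D → . X ; X], [X → ( . D], [X → ( .], [X → . ( D], [X → . (], [X → . id ;] }  — shift, reduce
  I10: { [E → - X .] }  — reduce
  I11: { [X → ( D .] }  — reduce
  I12: { [D → X . ; X] }  — shift
  I13: { [D → X ; . X], [X → . ( D], [X → . (], [X → . id ;] }  — shift
  I14: { [D → X ; X .] }  — reduce
  I15: { [D → . X ; X], [E → ( ( .], [X → ( . D], [X → ( .], [X → . ( D], [X → . (], [X → . id ;] }  — shift, 2 reduces

I1 contains reduce item [X → ( .] and shift items [E → ( . (], [X → . (], [X → . ( D], [X → . id ;] — shift-reduce conflict.
I9 contains reduce item [X → ( .] and shift items [X → . (], [X → . ( D], [X → . id ;] — shift-reduce conflict.
I15 contains reduce items [E → ( ( .], [X → ( .] and shift items [X → . (], [X → . ( D], [X → . id ;] — shift-reduce conflict.

Answer: Yes — I1: [X → ( .] vs [E → ( . (]; I9: [X → ( .] vs [X → . (]; I15: [E → ( ( .] vs [X → . (]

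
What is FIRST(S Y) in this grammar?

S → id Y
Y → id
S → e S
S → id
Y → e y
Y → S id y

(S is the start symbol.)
{ 'e', 'id' }

FIRST sets of the non-terminals involved (from the grammar, by fixed-point iteration):
  FIRST(S) = { 'e', 'id' }

To compute FIRST(S Y), process the symbols left to right:
Symbol S is a non-terminal. Add FIRST(S) \ {ε} = { 'e', 'id' }
S is not nullable (ε ∉ FIRST(S)), so stop here.
FIRST(S Y) = { 'e', 'id' }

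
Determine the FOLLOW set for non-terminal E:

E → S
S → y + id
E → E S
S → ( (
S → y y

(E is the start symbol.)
{ $, '(', 'y' }

To compute FOLLOW(E), find every occurrence of E on a right-hand side N → α E β: add FIRST(β) \ {ε}, and if β is empty or nullable also add FOLLOW(N). Iterate to a fixed point.

E is the start symbol, so $ ∈ FOLLOW(E).
In E → E S: E is followed by S, add FIRST(S) \ {ε} = { '(', 'y' }

Taking the union: FOLLOW(E) = { $, '(', 'y' }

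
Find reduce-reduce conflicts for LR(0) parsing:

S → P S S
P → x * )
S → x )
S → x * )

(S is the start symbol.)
Yes — I6: [P → x * ) .] vs [S → x * ) .]

A reduce-reduce conflict occurs when an LR(0) state has two complete items [A → α .] and [B → β .] — both call for a reduction, and with no lookahead the parser cannot choose between them.

Augment with S' → S and build the canonical LR(0) collection (I0 = CLOSURE({[S' → . S]}), then GOTO on every symbol after a dot until no new states appear). It has 9 states:
  I0: { [P → . x * )], [S → . P S S], [S → . x )], [S → . x * )], [S' → . S] }  — shift
  I1: { [P → . x * )], [S → . P S S], [S → . x )], [S → . x * )], [S → P . S S] }  — shift
  I2: { [S' → S .] }  — accept
  I3: { [P → x . * )], [S → x . )], [S → x . * )] }  — shift
  I4: { [S → x ) .] }  — reduce
  I5: { [P → x * . )], [S → x * . )] }  — shift
  I6: { [P → x * ) .], [S → x * ) .] }  — 2 reduces
  I7: { [P → . x * )], [S → . P S S], [S → . x )], [S → . x * )], [S → P S . S] }  — shift
  I8: { [S → P S S .] }  — reduce

I6 contains complete items [P → x * ) .], [S → x * ) .] — reduce-reduce conflict.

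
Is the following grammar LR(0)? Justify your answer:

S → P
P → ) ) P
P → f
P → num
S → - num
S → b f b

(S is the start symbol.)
Augment with S' → S and build the canonical LR(0) collection (I0 = CLOSURE({[S' → . S]}), then GOTO on every symbol after a dot until no new states appear). It has 13 states:
  I0: { [P → . ) ) P], [P → . f], [P → . num], [S → . - num], [S → . P], [S → . b f b], [S' → . S] }  — shift
  I1: { [P → ) . ) P] }  — shift
  I2: { [S → - . num] }  — shift
  I3: { [S → P .] }  — reduce
  I4: { [S' → S .] }  — accept
  I5: { [S → b . f b] }  — shift
  I6: { [P → f .] }  — reduce
  I7: { [P → num .] }  — reduce
  I8: { [S → b f . b] }  — shift
  I9: { [S → b f b .] }  — reduce
  I10: { [S → - num .] }  — reduce
  I11: { [P → ) ) . P], [P → . ) ) P], [P → . f], [P → . num] }  — shift
  I12: { [P → ) ) P .] }  — reduce

Every state is either a pure shift/goto state or contains exactly one complete item and nothing to shift — no conflicts. The grammar is LR(0).

Answer: Yes, the grammar is LR(0)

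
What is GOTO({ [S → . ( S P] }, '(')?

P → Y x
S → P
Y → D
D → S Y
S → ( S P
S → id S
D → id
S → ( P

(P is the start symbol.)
GOTO(I, '(') = CLOSURE({ [A → αX.β] : [A → α.Xβ] ∈ I, X = '(' })

Items with dot before '(', with the dot advanced:
  [S → . ( S P] → [S → ( . S P]
Closure of the advanced items:
  [S → ( . S P] has the dot before S: add [S → . P], [S → . ( S P], [S → . id S], [S → . ( P]
  [S → . P] has the dot before P: add [P → . Y x]
  [P → . Y x] has the dot before Y: add [Y → . D]
  [Y → . D] has the dot before D: add [D → . S Y], [D → . id]

GOTO = { [D → . S Y], [D → . id], [P → . Y x], [S → ( . S P], [S → . ( P], [S → . ( S P], [S → . P], [S → . id S], [Y → . D] }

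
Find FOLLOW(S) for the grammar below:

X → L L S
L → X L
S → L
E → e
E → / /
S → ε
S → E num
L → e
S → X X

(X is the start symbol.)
In X → L L S: S is at the end, add FOLLOW(X)

The FOLLOW sets referred to above (computed the same way, to a fixed point):
  FOLLOW(X) = { $, 'e' }

Taking the union: FOLLOW(S) = { $, 'e' }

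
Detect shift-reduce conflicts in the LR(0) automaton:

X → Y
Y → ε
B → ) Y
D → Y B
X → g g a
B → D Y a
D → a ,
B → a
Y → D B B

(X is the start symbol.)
A shift-reduce conflict occurs when an LR(0) state has both:
  - a complete (reduce) item [A → α .] (dot at the end), and
  - a shift item [B → β . c γ] (dot before a terminal).

Augment with X' → X and build the canonical LR(0) collection (I0 = CLOSURE({[X' → . X]}), then GOTO on every symbol after a dot until no new states appear). It has 19 states:
  I0: { [D → . Y B], [D → . a ,], [X → . Y], [X → . g g a], [X' → . X], [Y → . D B B], [Y → .] }  — shift, reduce
  I1: { [B → . ) Y], [B → . D Y a], [B → . a], [D → . Y B], [D → . a ,], [Y → . D B B], [Y → .], [Y → D . B B] }  — shift, reduce
  I2: { [X' → X .] }  — accept
  I3: { [B → . ) Y], [B → . D Y a], [B → . a], [D → . Y B], [D → . a ,], [D → Y . B], [X → Y .], [Y → . D B B], [Y → .] }  — shift, 2 reduces
  I4: { [D → a . ,] }  — shift
  I5: { [X → g . g a] }  — shift
  I6: { [X → g g . a] }  — shift
  I7: { [X → g g a .] }  — reduce
  I8: { [D → a , .] }  — reduce
  I9: { [B → ) . Y], [D → . Y B], [D → . a ,], [Y → . D B B], [Y → .] }  — shift, reduce
  I10: { [D → Y B .] }  — reduce
  I11: { [B → . ) Y], [B → . D Y a], [B → . a], [B → D . Y a], [D → . Y B], [D → . a ,], [Y → . D B B], [Y → .], [Y → D . B B] }  — shift, reduce
  I12: { [B → . ) Y], [B → . D Y a], [B → . a], [D → . Y B], [D → . a ,], [D → Y . B], [Y → . D B B], [Y → .] }  — shift, reduce
  I13: { [B → a .], [D → a . ,] }  — shift, reduce
  I14: { [B → . ) Y], [B → . D Y a], [B → . a], [D → . Y B], [D → . a ,], [Y → . D B B], [Y → .], [Y → D B . B] }  — shift, reduce
  I15: { [B → . ) Y], [B → . D Y a], [B → . a], [B → D Y . a], [D → . Y B], [D → . a ,], [D → Y . B], [Y → . D B B], [Y → .] }  — shift, reduce
  I16: { [B → D Y a .], [B → a .], [D → a . ,] }  — shift, 2 reduces
  I17: { [Y → D B B .] }  — reduce
  I18: { [B → ) Y .], [B → . ) Y], [B → . D Y a], [B → . a], [D → . Y B], [D → . a ,], [D → Y . B], [Y → . D B B], [Y → .] }  — shift, 2 reduces

I0 contains reduce item [Y → .] and shift items [D → . a ,], [X → . g g a] — shift-reduce conflict.
I1 contains reduce item [Y → .] and shift items [B → . ) Y], [B → . a], [D → . a ,] — shift-reduce conflict.
I3 contains reduce items [X → Y .], [Y → .] and shift items [B → . ) Y], [B → . a], [D → . a ,] — shift-reduce conflict.
I9 contains reduce item [Y → .] and shift item [D → . a ,] — shift-reduce conflict.
I11 contains reduce item [Y → .] and shift items [B → . ) Y], [B → . a], [D → . a ,] — shift-reduce conflict.
I12 contains reduce item [Y → .] and shift items [B → . ) Y], [B → . a], [D → . a ,] — shift-reduce conflict.
I13 contains reduce item [B → a .] and shift item [D → a . ,] — shift-reduce conflict.
I14 contains reduce item [Y → .] and shift items [B → . ) Y], [B → . a], [D → . a ,] — shift-reduce conflict.
I15 contains reduce item [Y → .] and shift items [B → . ) Y], [B → D Y . a], [B → . a], [D → . a ,] — shift-reduce conflict.
I16 contains reduce items [B → D Y a .], [B → a .] and shift item [D → a . ,] — shift-reduce conflict.
I18 contains reduce items [B → ) Y .], [Y → .] and shift items [B → . ) Y], [B → . a], [D → . a ,] — shift-reduce conflict.

Answer: Yes — I0: [Y → .] vs [D → . a ,]; I1: [Y → .] vs [B → . ) Y]; I3: [X → Y .] vs [B → . ) Y]; I9: [Y → .] vs [D → . a ,]; I11: [Y → .] vs [B → . ) Y]; I12: [Y → .] vs [B → . ) Y]; I13: [B → a .] vs [D → a . ,]; I14: [Y → .] vs [B → . ) Y]; I15: [Y → .] vs [B → . ) Y]; I16: [B → D Y a .] vs [D → a . ,]; I18: [B → ) Y .] vs [B → . ) Y]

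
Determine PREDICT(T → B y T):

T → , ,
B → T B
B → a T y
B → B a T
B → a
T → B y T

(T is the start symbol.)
PREDICT(T → B y T) = (FIRST(RHS) \ {ε}) ∪ (FOLLOW(T) if ε ∈ FIRST(RHS), i.e. RHS ⇒* ε)
FIRST(B) = { ',', 'a' }
FIRST(B y T) = { ',', 'a' }
ε ∉ FIRST(B y T), so FOLLOW(T) is not added.
PREDICT(T → B y T) = { ',', 'a' }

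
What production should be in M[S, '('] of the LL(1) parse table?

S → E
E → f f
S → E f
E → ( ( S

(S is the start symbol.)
To find M[S, '('], we find productions for S where '(' is in the predict set (PREDICT(N → α) = (FIRST(α) \ {ε}) ∪ (FOLLOW(N) if α ⇒* ε)).

Relevant sets:
  FIRST(E) = { '(', 'f' }

S → E: PREDICT = { '(', 'f' }
  '(' is in predict set, so this production goes in M[S, '(']
S → E f: PREDICT = { '(', 'f' }
  '(' is in predict set, so this production goes in M[S, '(']

M[S, '('] = S → E, S → E f  (a multiply-defined cell — the grammar is not LL(1))

Answer: S → E, S → E f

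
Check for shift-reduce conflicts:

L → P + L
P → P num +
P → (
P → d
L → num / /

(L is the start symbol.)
Augment with L' → L and build the canonical LR(0) collection (I0 = CLOSURE({[L' → . L]}), then GOTO on every symbol after a dot until no new states appear). It has 12 states:
  I0: { [L → . P + L], [L → . num / /], [L' → . L], [P → . (], [P → . P num +], [P → . d] }  — shift
  I1: { [P → ( .] }  — reduce
  I2: { [L' → L .] }  — accept
  I3: { [L → P . + L], [P → P . num +] }  — shift
  I4: { [P → d .] }  — reduce
  I5: { [L → num . / /] }  — shift
  I6: { [L → num / . /] }  — shift
  I7: { [L → num / / .] }  — reduce
  I8: { [L → . P + L], [L → . num / /], [L → P + . L], [P → . (], [P → . P num +], [P → . d] }  — shift
  I9: { [P → P num . +] }  — shift
  I10: { [P → P num + .] }  — reduce
  I11: { [L → P + L .] }  — reduce

No state contains both a complete item and a shift item.

Answer: No shift-reduce conflicts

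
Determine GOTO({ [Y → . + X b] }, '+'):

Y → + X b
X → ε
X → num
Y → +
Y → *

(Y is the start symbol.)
{ [X → . num], [X → .], [Y → + . X b] }

GOTO(I, '+') = CLOSURE({ [A → αX.β] : [A → α.Xβ] ∈ I, X = '+' })

Items with dot before '+', with the dot advanced:
  [Y → . + X b] → [Y → + . X b]
Closure of the advanced items:
  [Y → + . X b] has the dot before X: add [X → .], [X → . num]

GOTO = { [X → . num], [X → .], [Y → + . X b] }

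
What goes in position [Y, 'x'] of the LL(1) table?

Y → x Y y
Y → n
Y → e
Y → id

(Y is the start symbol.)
To find M[Y, 'x'], we find productions for Y where 'x' is in the predict set (PREDICT(N → α) = (FIRST(α) \ {ε}) ∪ (FOLLOW(N) if α ⇒* ε)).

Y → x Y y: PREDICT = { 'x' }
  'x' is in predict set, so this production goes in M[Y, 'x']
Y → n: PREDICT = { 'n' }
Y → e: PREDICT = { 'e' }
Y → id: PREDICT = { 'id' }

M[Y, 'x'] = Y → x Y y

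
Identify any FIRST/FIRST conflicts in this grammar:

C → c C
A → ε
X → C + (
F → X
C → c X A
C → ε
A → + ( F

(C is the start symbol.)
Productions for C:
  C → c C: FIRST = { 'c' }
  C → c X A: FIRST = { 'c' }
  C → ε: FIRST = { ε }
Productions for A:
  A → ε: FIRST = { ε }
  A → + ( F: FIRST = { '+' }
X, F have only one production, so no FIRST/FIRST conflict is possible there.

Conflict for C: C → c C and C → c X A
  Overlap: { 'c' }

Answer: Yes. C → c C / C → c X A on { 'c' }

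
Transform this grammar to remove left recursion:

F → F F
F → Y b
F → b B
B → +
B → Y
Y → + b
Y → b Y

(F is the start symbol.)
F is directly left-recursive. The standard transformation for
  A → A α₁ | ... | A α_m | β₁ | ... | β_n
is
  A  → β₁ A' | ... | β_n A'
  A' → α₁ A' | ... | α_m A' | ε

F → Y b becomes F → Y b F'
F → b B becomes F → b B F'
F → F F becomes F' → F F'
Add F' → ε

Productions for other non-terminals are unchanged:
  B → +
  B → Y
  Y → + b
  Y → b Y

Resulting grammar:
F → Y b F'
F → b B F'
F' → F F'
F' → ε
B → +
B → Y
Y → + b
Y → b Y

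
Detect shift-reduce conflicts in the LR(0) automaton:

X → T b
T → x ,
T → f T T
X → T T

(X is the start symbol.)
A shift-reduce conflict occurs when an LR(0) state has both:
  - a complete (reduce) item [A → α .] (dot at the end), and
  - a shift item [B → β . c γ] (dot before a terminal).

Augment with X' → X and build the canonical LR(0) collection (I0 = CLOSURE({[X' → . X]}), then GOTO on every symbol after a dot until no new states appear). It has 10 states:
  I0: { [T → . f T T], [T → . x ,], [X → . T T], [X → . T b], [X' → . X] }  — shift
  I1: { [T → . f T T], [T → . x ,], [X → T . T], [X → T . b] }  — shift
  I2: { [X' → X .] }  — accept
  I3: { [T → . f T T], [T → . x ,], [T → f . T T] }  — shift
  I4: { [T → x . ,] }  — shift
  I5: { [T → x , .] }  — reduce
  I6: { [T → . f T T], [T → . x ,], [T → f T . T] }  — shift
  I7: { [T → f T T .] }  — reduce
  I8: { [X → T T .] }  — reduce
  I9: { [X → T b .] }  — reduce

No state contains both a complete item and a shift item.

Answer: No shift-reduce conflicts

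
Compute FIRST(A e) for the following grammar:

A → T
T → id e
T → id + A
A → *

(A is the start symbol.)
FIRST sets of the non-terminals involved (from the grammar, by fixed-point iteration):
  FIRST(A) = { '*', 'id' }

To compute FIRST(A e), process the symbols left to right:
Symbol A is a non-terminal. Add FIRST(A) \ {ε} = { '*', 'id' }
A is not nullable (ε ∉ FIRST(A)), so stop here.
FIRST(A e) = { '*', 'id' }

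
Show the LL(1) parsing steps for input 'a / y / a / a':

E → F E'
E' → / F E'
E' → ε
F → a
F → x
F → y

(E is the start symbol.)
LL(1) parsing maintains a stack (initially the start symbol over $) and the input. At each step: if the stack top is a terminal, match it against the current input token; if it is a non-terminal N, replace it with the RHS of M[N, lookahead] (the unique production whose predict set contains the lookahead).

Stack is shown with the top on the left.

Stack     Input            Action
---------------------------------
E $       a / y / a / a $  output E → F E'
F E' $    a / y / a / a $  output F → a
a E' $    a / y / a / a $  match 'a'
E' $      / y / a / a $    output E' → / F E'
/ F E' $  / y / a / a $    match '/'
F E' $    y / a / a $      output F → y
y E' $    y / a / a $      match 'y'
E' $      / a / a $        output E' → / F E'
/ F E' $  / a / a $        match '/'
F E' $    a / a $          output F → a
a E' $    a / a $          match 'a'
E' $      / a $            output E' → / F E'
/ F E' $  / a $            match '/'
F E' $    a $              output F → a
a E' $    a $              match 'a'
E' $      $                output E' → ε
$         $                accept

The string is accepted.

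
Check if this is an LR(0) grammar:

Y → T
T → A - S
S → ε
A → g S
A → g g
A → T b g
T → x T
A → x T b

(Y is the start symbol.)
A grammar is LR(0) if no state in the canonical LR(0) collection has:
  - both a shift item (dot before a terminal) and a complete item (shift-reduce conflict), or
  - two or more complete items (reduce-reduce conflict; the accept item [Y' → Y .] counts as a complete item here).

Augment with Y' → Y and build the canonical LR(0) collection (I0 = CLOSURE({[Y' → . Y]}), then GOTO on every symbol after a dot until no new states appear). It has 14 states:
  I0: { [A → . T b g], [A → . g S], [A → . g g], [A → . x T b], [T → . A - S], [T → . x T], [Y → . T], [Y' → . Y] }  — shift
  I1: { [T → A . - S] }  — shift
  I2: { [A → T . b g], [Y → T .] }  — shift, reduce
  I3: { [Y' → Y .] }  — accept
  I4: { [A → g . S], [A → g . g], [S → .] }  — shift, reduce
  I5: { [A → . T b g], [A → . g S], [A → . g g], [A → . x T b], [A → x . T b], [T → . A - S], [T → . x T], [T → x . T] }  — shift
  I6: { [A → T . b g], [A → x T . b], [T → x T .] }  — shift, reduce
  I7: { [A → T b . g], [A → x T b .] }  — shift, reduce
  I8: { [A → T b g .] }  — reduce
  I9: { [A → g S .] }  — reduce
  I10: { [A → g g .] }  — reduce
  I11: { [A → T b . g] }  — shift
  I12: { [S → .], [T → A - . S] }  — reduce
  I13: { [T → A - S .] }  — reduce

Conflict in state I2:
  Shift-reduce conflict between [Y → T .] and [A → T . b g]
So the grammar is NOT LR(0).

Answer: No. Shift-reduce conflict between [Y → T .] and [A → T . b g]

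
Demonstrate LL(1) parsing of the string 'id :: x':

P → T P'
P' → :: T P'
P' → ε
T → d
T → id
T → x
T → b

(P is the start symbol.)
Stack is shown with the top on the left.

Stack      Input      Action
----------------------------
P $        id :: x $  output P → T P'
T P' $     id :: x $  output T → id
id P' $    id :: x $  match 'id'
P' $       :: x $     output P' → :: T P'
:: T P' $  :: x $     match '::'
T P' $     x $        output T → x
x P' $     x $        match 'x'
P' $       $          output P' → ε
$          $          accept

The string is accepted.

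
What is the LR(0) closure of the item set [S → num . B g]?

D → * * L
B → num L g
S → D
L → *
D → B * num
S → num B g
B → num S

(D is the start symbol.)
To compute CLOSURE, for each item [A → α.Bβ] where B is a non-terminal, add [B → .γ] for all productions B → γ; repeat for the newly added items until nothing changes.

Start with: [S → num . B g]
  [S → num . B g] has the dot before B: add [B → . num L g], [B → . num S]
No further items can be added.

CLOSURE = { [B → . num L g], [B → . num S], [S → num . B g] }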